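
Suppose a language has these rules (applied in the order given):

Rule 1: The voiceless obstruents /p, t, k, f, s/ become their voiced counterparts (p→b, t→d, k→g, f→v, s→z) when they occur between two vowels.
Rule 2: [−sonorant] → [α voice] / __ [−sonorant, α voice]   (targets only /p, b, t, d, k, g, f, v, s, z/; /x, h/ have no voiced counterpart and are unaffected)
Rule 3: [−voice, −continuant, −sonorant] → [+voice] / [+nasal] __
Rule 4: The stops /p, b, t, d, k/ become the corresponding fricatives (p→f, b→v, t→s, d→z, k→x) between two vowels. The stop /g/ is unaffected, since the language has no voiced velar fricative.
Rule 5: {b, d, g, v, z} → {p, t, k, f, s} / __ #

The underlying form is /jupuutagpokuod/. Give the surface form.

Rule 1 (intervocalic voicing): /p/ is a voiceless obstruent between vowels /u/ and /u/, so it voices to [b]. /t/ is a voiceless obstruent between vowels /u/ and /a/, so it voices to [d]. /k/ is a voiceless obstruent between vowels /o/ and /u/, so it voices to [g]. /jupuutagpokuod/ → jubuudagpoguod.
Rule 2 (regressive voicing assimilation): /g/ precedes the voiceless obstruent /p/, so it devoices to [k] by assimilation. /jubuudagpoguod/ → jubuudakpoguod.
Rule 3 (post-nasal voicing): no segment meets the environment; /jubuudakpoguod/ is unchanged.
Rule 4 (intervocalic spirantization): /b/ is a stop between vowels /u/ and /u/, so it spirantizes to the fricative [v]. /d/ is a stop between vowels /u/ and /a/, so it spirantizes to the fricative [z]. /jubuudakpoguod/ → juvuuzakpoguod.
Rule 5 (final devoicing): /d/ is a voiced obstruent in word-final position, so it devoices to [t]. /juvuuzakpoguod/ → juvuuzakpoguot.

juvuuzakpoguot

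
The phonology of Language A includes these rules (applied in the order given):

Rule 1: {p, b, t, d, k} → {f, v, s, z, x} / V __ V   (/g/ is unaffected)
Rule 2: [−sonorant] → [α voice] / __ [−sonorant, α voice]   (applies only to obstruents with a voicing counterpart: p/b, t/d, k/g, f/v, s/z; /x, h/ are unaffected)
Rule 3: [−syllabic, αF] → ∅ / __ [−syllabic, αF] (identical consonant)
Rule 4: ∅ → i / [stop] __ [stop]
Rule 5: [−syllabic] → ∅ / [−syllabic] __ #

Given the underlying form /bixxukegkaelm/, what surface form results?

bixuxekael

Rule 1 (intervocalic spirantization): /k/ is a stop between vowels /u/ and /e/, so it spirantizes to the fricative [x]. /bixxukegkaelm/ → bixxuxegkaelm.
Rule 2 (regressive voicing assimilation): /g/ precedes the voiceless obstruent /k/, so it devoices to [k] by assimilation. /bixxuxegkaelm/ → bixxuxekkaelm.
Rule 3 (degemination): /xx/ is a geminate; the first /x/ deletes. /kk/ is a geminate; the first /k/ deletes. /bixxuxekkaelm/ → bixuxekaelm.
Rule 4 (stop-cluster i-epenthesis): no segment meets the environment; /bixuxekaelm/ is unchanged.
Rule 5 (final cluster simplification): /m/ is the second consonant of a word-final cluster /lm/, so it deletes. /bixuxekaelm/ → bixuxekael.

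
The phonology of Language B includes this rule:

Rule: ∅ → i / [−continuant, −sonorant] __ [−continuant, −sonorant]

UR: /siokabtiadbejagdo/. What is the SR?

/b/ and /t/ form a stop–stop cluster, so [i] is inserted between them.
/d/ and /b/ form a stop–stop cluster, so [i] is inserted between them.
/g/ and /d/ form a stop–stop cluster, so [i] is inserted between them.
Surface form: [siokabitiadibejagido].

siokabitiadibejagido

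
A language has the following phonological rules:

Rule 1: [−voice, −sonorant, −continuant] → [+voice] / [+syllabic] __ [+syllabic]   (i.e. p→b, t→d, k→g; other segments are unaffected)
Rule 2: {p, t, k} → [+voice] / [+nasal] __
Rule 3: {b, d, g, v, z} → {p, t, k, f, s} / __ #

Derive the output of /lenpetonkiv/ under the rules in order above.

Rule 1 (intervocalic voicing): /t/ is a voiceless stop between vowels /e/ and /o/, so it voices to [d]. /lenpetonkiv/ → lenpedonkiv.
Rule 2 (post-nasal voicing): /p/ is a voiceless stop immediately after the nasal /n/, so it voices to [b]. /k/ is a voiceless stop immediately after the nasal /n/, so it voices to [g]. /lenpedonkiv/ → lenbedongiv.
Rule 3 (final devoicing): /v/ is a voiced obstruent in word-final position, so it devoices to [f]. /lenbedongiv/ → lenbedongif.

lenbedongif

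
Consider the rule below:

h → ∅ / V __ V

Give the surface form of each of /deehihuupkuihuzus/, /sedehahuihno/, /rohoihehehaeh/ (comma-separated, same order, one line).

deeiuupkuiuzus, sedeauihno, rooieeaeh

/deehihuupkuihuzus/: /h/ occurs between vowels /e/ and /i/, so it deletes. /h/ occurs between vowels /i/ and /u/, so it deletes. /h/ occurs between vowels /i/ and /u/, so it deletes. → [deeiuupkuiuzus].
/sedehahuihno/: /h/ occurs between vowels /e/ and /a/, so it deletes. /h/ occurs between vowels /a/ and /u/, so it deletes. → [sedeauihno].
/rohoihehehaeh/: /h/ occurs between vowels /o/ and /o/, so it deletes. /h/ occurs between vowels /i/ and /e/, so it deletes. /h/ occurs between vowels /e/ and /e/, so it deletes. /h/ occurs between vowels /e/ and /a/, so it deletes. → [rooieeaeh].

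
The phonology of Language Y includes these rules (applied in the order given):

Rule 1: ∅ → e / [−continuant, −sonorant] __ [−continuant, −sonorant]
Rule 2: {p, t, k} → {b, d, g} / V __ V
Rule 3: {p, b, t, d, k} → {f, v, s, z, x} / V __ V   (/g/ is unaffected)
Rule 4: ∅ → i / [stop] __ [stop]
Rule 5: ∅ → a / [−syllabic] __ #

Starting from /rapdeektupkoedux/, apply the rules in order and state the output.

Rule 1 (stop-cluster e-epenthesis): /p/ and /d/ form a stop–stop cluster, so [e] is inserted between them. /k/ and /t/ form a stop–stop cluster, so [e] is inserted between them. /p/ and /k/ form a stop–stop cluster, so [e] is inserted between them. /rapdeektupkoedux/ → rapedeeketupekoedux.
Rule 2 (intervocalic voicing): /p/ is a voiceless stop between vowels /a/ and /e/, so it voices to [b]. /k/ is a voiceless stop between vowels /e/ and /e/, so it voices to [g]. /t/ is a voiceless stop between vowels /e/ and /u/, so it voices to [d]. /p/ is a voiceless stop between vowels /u/ and /e/, so it voices to [b]. /k/ is a voiceless stop between vowels /e/ and /o/, so it voices to [g]. /rapedeeketupekoedux/ → rabedeegedubegoedux.
Rule 3 (intervocalic spirantization): /b/ is a stop between vowels /a/ and /e/, so it spirantizes to the fricative [v]. /d/ is a stop between vowels /e/ and /e/, so it spirantizes to the fricative [z]. /d/ is a stop between vowels /e/ and /u/, so it spirantizes to the fricative [z]. /b/ is a stop between vowels /u/ and /e/, so it spirantizes to the fricative [v]. /d/ is a stop between vowels /e/ and /u/, so it spirantizes to the fricative [z]. /rabedeegedubegoedux/ → ravezeegezuvegoezux.
Rule 4 (stop-cluster i-epenthesis): no segment meets the environment; /ravezeegezuvegoezux/ is unchanged.
Rule 5 (final a-epenthesis): the form ends in the consonant /x/, so [a] is inserted word-finally. /ravezeegezuvegoezux/ → ravezeegezuvegoezuxa.

ravezeegezuvegoezuxa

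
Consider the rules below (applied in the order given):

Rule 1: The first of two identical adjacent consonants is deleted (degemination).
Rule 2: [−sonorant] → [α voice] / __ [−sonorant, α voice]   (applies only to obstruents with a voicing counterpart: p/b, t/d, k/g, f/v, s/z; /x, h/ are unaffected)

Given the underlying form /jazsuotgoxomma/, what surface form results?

Rule 1 (degemination): /mm/ is a geminate; the first /m/ deletes. /jazsuotgoxomma/ → jazsuotgoxoma.
Rule 2 (regressive voicing assimilation): /z/ precedes the voiceless obstruent /s/, so it devoices to [s] by assimilation. /t/ precedes the voiced obstruent /g/, so it voices to [d] by assimilation. /jazsuotgoxoma/ → jassuodgoxoma.

jassuodgoxoma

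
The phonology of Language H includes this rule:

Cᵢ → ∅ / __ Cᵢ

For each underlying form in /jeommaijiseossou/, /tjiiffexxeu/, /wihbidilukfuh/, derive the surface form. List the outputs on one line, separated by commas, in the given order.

jeomaijiseosou, tjiifexeu, wihbidilukfuh

/jeommaijiseossou/: /mm/ is a geminate; the first /m/ deletes. /ss/ is a geminate; the first /s/ deletes. → [jeomaijiseosou].
/tjiiffexxeu/: /ff/ is a geminate; the first /f/ deletes. /xx/ is a geminate; the first /x/ deletes. → [tjiifexeu].
/wihbidilukfuh/: the rule's environment is not met; surfaces unchanged as [wihbidilukfuh].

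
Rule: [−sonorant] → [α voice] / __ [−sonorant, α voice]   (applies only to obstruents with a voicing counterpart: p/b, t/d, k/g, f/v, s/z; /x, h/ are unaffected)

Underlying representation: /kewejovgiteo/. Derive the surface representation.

No segment of /kewejovgiteo/ meets the structural description of the rule, so the form surfaces unchanged.

kewejovgiteo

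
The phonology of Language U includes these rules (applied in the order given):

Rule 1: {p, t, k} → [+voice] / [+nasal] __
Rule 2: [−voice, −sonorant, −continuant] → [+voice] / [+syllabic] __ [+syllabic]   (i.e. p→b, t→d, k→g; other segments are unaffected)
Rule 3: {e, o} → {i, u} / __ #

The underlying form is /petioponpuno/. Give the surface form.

Rule 1 (post-nasal voicing): /p/ is a voiceless stop immediately after the nasal /n/, so it voices to [b]. /petioponpuno/ → petioponbuno.
Rule 2 (intervocalic voicing): /t/ is a voiceless stop between vowels /e/ and /i/, so it voices to [d]. /p/ is a voiceless stop between vowels /o/ and /o/, so it voices to [b]. /petioponbuno/ → pediobonbuno.
Rule 3 (final vowel raising): /o/ is a mid vowel in word-final position, so it raises to [u]. /pediobonbuno/ → pediobonbunu.

pediobonbunu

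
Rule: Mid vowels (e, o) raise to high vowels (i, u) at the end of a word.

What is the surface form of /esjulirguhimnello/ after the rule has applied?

esjulirguhimnellu

Scanning /esjulirguhimnello/: /e/ at position 1 is not in the conditioning environment; /e/ at position 14 is not in the conditioning environment; /o/ is a mid vowel in word-final position, so it raises to [u].
Result: [esjulirguhimnellu].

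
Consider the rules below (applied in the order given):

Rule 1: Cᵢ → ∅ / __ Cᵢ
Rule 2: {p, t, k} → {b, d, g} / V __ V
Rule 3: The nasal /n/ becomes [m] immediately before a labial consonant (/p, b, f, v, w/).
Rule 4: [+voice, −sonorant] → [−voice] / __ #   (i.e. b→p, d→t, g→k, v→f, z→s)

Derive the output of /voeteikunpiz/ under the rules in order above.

voedeigumpis

Rule 1 (degemination): no segment meets the environment; /voeteikunpiz/ is unchanged.
Rule 2 (intervocalic voicing): /t/ is a voiceless stop between vowels /e/ and /e/, so it voices to [d]. /k/ is a voiceless stop between vowels /i/ and /u/, so it voices to [g]. /voeteikunpiz/ → voedeigunpiz.
Rule 3 (nasal place assimilation): /n/ precedes the labial consonant /p/, so it assimilates in place to [m]. /voedeigunpiz/ → voedeigumpiz.
Rule 4 (final devoicing): /z/ is a voiced obstruent in word-final position, so it devoices to [s]. /voedeigumpiz/ → voedeigumpis.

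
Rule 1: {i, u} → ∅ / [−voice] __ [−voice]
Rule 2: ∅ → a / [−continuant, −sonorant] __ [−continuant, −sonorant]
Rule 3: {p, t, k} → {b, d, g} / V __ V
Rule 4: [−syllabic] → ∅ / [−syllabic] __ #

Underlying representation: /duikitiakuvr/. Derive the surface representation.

Rule 1 (high vowel syncope): /i/ is a high vowel flanked by voiceless consonants /k/ and /t/, so it deletes. /duikitiakuvr/ → duiktiakuvr.
Rule 2 (stop-cluster a-epenthesis): /k/ and /t/ form a stop–stop cluster, so [a] is inserted between them. /duiktiakuvr/ → duikatiakuvr.
Rule 3 (intervocalic voicing): /k/ is a voiceless stop between vowels /i/ and /a/, so it voices to [g]. /t/ is a voiceless stop between vowels /a/ and /i/, so it voices to [d]. /k/ is a voiceless stop between vowels /a/ and /u/, so it voices to [g]. /duikatiakuvr/ → duigadiaguvr.
Rule 4 (final cluster simplification): /r/ is the second consonant of a word-final cluster /vr/, so it deletes. /duigadiaguvr/ → duigadiaguv.

duigadiaguv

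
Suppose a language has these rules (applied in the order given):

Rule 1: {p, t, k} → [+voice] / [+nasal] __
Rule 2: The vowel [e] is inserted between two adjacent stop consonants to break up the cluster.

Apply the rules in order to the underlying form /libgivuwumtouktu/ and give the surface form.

libegivuwumdouketu

Rule 1 (post-nasal voicing): /t/ is a voiceless stop immediately after the nasal /m/, so it voices to [d]. /libgivuwumtouktu/ → libgivuwumdouktu.
Rule 2 (stop-cluster e-epenthesis): /b/ and /g/ form a stop–stop cluster, so [e] is inserted between them. /k/ and /t/ form a stop–stop cluster, so [e] is inserted between them. /libgivuwumdouktu/ → libegivuwumdouketu.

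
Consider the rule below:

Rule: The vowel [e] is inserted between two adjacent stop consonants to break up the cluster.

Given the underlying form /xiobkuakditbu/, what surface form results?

/b/ and /k/ form a stop–stop cluster, so [e] is inserted between them.
/k/ and /d/ form a stop–stop cluster, so [e] is inserted between them.
/t/ and /b/ form a stop–stop cluster, so [e] is inserted between them.
Surface form: [xiobekuakeditebu].

xiobekuakeditebu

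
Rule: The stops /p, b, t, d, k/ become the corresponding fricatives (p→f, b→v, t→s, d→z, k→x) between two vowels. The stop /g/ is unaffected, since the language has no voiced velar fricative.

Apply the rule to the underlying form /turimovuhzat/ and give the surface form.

No segment of /turimovuhzat/ meets the structural description of the rule, so the form surfaces unchanged.

turimovuhzat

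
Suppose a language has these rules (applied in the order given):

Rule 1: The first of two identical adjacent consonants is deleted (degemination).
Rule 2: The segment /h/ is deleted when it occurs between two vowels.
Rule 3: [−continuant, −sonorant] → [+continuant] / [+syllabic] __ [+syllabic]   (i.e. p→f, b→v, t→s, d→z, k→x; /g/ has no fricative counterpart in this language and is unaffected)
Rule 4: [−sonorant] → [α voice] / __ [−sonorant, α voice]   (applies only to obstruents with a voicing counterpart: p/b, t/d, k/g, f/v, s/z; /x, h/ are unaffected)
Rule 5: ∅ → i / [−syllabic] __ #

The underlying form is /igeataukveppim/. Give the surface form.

Rule 1 (degemination): /pp/ is a geminate; the first /p/ deletes. /igeataukveppim/ → igeataukvepim.
Rule 2 (intervocalic h-deletion): no segment meets the environment; /igeataukvepim/ is unchanged.
Rule 3 (intervocalic spirantization): /t/ is a stop between vowels /a/ and /a/, so it spirantizes to the fricative [s]. /p/ is a stop between vowels /e/ and /i/, so it spirantizes to the fricative [f]. /igeataukvepim/ → igeasaukvefim.
Rule 4 (regressive voicing assimilation): /k/ precedes the voiced obstruent /v/, so it voices to [g] by assimilation. /igeasaukvefim/ → igeasaugvefim.
Rule 5 (final i-epenthesis): the form ends in the consonant /m/, so [i] is inserted word-finally. /igeasaugvefim/ → igeasaugvefimi.

igeasaugvefimi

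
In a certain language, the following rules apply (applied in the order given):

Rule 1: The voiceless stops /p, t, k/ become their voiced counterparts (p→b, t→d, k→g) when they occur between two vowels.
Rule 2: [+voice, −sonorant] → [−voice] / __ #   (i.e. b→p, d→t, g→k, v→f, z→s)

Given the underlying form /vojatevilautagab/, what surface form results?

vojadevilaudagap

Rule 1 (intervocalic voicing): /t/ is a voiceless stop between vowels /a/ and /e/, so it voices to [d]. /t/ is a voiceless stop between vowels /u/ and /a/, so it voices to [d]. /vojatevilautagab/ → vojadevilaudagab.
Rule 2 (final devoicing): /b/ is a voiced obstruent in word-final position, so it devoices to [p]. /vojadevilaudagab/ → vojadevilaudagap.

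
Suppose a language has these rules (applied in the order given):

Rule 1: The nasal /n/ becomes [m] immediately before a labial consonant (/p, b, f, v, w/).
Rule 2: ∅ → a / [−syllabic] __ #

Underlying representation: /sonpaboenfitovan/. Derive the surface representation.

sompaboemfitovana

Rule 1 (nasal place assimilation): /n/ precedes the labial consonant /p/, so it assimilates in place to [m]. /n/ precedes the labial consonant /f/, so it assimilates in place to [m]. /sonpaboenfitovan/ → sompaboemfitovan.
Rule 2 (final a-epenthesis): the form ends in the consonant /n/, so [a] is inserted word-finally. /sompaboemfitovan/ → sompaboemfitovana.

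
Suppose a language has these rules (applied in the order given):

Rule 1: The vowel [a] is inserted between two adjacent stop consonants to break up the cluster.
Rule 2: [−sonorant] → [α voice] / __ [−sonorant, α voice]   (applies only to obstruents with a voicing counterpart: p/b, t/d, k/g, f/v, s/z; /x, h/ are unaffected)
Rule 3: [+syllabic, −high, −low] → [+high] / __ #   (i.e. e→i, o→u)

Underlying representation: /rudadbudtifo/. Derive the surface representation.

rudadabudatifu

Rule 1 (stop-cluster a-epenthesis): /d/ and /b/ form a stop–stop cluster, so [a] is inserted between them. /d/ and /t/ form a stop–stop cluster, so [a] is inserted between them. /rudadbudtifo/ → rudadabudatifo.
Rule 2 (regressive voicing assimilation): no segment meets the environment; /rudadabudatifo/ is unchanged.
Rule 3 (final vowel raising): /o/ is a mid vowel in word-final position, so it raises to [u]. /rudadabudatifo/ → rudadabudatifu.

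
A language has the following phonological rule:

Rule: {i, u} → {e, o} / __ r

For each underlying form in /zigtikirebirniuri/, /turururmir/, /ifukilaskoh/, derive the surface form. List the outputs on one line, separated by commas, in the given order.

zigtikereberniori, tororormer, ifukilaskoh

/zigtikirebirniuri/: /i/ is a high vowel immediately before /r/, so it lowers to [e]. /i/ is a high vowel immediately before /r/, so it lowers to [e]. /u/ is a high vowel immediately before /r/, so it lowers to [o]. → [zigtikereberniori].
/turururmir/: /u/ is a high vowel immediately before /r/, so it lowers to [o]. /u/ is a high vowel immediately before /r/, so it lowers to [o]. /u/ is a high vowel immediately before /r/, so it lowers to [o]. /i/ is a high vowel immediately before /r/, so it lowers to [e]. → [tororormer].
/ifukilaskoh/: the rule's environment is not met; surfaces unchanged as [ifukilaskoh].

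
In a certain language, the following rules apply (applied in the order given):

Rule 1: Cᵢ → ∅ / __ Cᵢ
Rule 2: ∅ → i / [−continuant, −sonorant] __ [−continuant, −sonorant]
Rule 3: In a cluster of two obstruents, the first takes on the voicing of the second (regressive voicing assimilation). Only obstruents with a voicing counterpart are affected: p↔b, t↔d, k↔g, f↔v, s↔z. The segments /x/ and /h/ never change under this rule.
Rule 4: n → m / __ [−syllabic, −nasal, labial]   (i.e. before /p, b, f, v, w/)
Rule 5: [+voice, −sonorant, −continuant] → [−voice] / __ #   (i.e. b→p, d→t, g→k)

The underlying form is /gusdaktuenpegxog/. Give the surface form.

guzdakituempekxok

Rule 1 (degemination): no segment meets the environment; /gusdaktuenpegxog/ is unchanged.
Rule 2 (stop-cluster i-epenthesis): /k/ and /t/ form a stop–stop cluster, so [i] is inserted between them. /gusdaktuenpegxog/ → gusdakituenpegxog.
Rule 3 (regressive voicing assimilation): /s/ precedes the voiced obstruent /d/, so it voices to [z] by assimilation. /g/ precedes the voiceless obstruent /x/, so it devoices to [k] by assimilation. /gusdakituenpegxog/ → guzdakituenpekxog.
Rule 4 (nasal place assimilation): /n/ precedes the labial consonant /p/, so it assimilates in place to [m]. /guzdakituenpekxog/ → guzdakituempekxog.
Rule 5 (final devoicing): /g/ is a voiced stop in word-final position, so it devoices to [k]. /guzdakituempekxog/ → guzdakituempekxok.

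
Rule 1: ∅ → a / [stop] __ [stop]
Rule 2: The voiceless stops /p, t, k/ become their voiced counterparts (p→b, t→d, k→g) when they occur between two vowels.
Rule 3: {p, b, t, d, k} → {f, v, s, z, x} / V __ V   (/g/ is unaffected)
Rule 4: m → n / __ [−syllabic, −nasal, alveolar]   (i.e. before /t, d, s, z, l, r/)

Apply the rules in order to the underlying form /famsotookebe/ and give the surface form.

Rule 1 (stop-cluster a-epenthesis): no segment meets the environment; /famsotookebe/ is unchanged.
Rule 2 (intervocalic voicing): /t/ is a voiceless stop between vowels /o/ and /o/, so it voices to [d]. /k/ is a voiceless stop between vowels /o/ and /e/, so it voices to [g]. /famsotookebe/ → famsodoogebe.
Rule 3 (intervocalic spirantization): /d/ is a stop between vowels /o/ and /o/, so it spirantizes to the fricative [z]. /b/ is a stop between vowels /e/ and /e/, so it spirantizes to the fricative [v]. /famsodoogebe/ → famsozoogeve.
Rule 4 (nasal place assimilation): /m/ precedes the alveolar consonant /s/, so it assimilates in place to [n]. /famsozoogeve/ → fansozoogeve.

fansozoogeve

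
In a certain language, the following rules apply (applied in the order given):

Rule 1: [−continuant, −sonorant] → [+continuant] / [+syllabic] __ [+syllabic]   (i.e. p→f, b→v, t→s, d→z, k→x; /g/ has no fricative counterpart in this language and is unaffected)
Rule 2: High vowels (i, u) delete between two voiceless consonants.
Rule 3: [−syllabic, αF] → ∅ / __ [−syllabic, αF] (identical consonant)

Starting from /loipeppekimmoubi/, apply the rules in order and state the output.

loifepeximouvi

Rule 1 (intervocalic spirantization): /p/ is a stop between vowels /i/ and /e/, so it spirantizes to the fricative [f]. /k/ is a stop between vowels /e/ and /i/, so it spirantizes to the fricative [x]. /b/ is a stop between vowels /u/ and /i/, so it spirantizes to the fricative [v]. /loipeppekimmoubi/ → loifeppeximmouvi.
Rule 2 (high vowel syncope): no segment meets the environment; /loifeppeximmouvi/ is unchanged.
Rule 3 (degemination): /pp/ is a geminate; the first /p/ deletes. /mm/ is a geminate; the first /m/ deletes. /loifeppeximmouvi/ → loifepeximouvi.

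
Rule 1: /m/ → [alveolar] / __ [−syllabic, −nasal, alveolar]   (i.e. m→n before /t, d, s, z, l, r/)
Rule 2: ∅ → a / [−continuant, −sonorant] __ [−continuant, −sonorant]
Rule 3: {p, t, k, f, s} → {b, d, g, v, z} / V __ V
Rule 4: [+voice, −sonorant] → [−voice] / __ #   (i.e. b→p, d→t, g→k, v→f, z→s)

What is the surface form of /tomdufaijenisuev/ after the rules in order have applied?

tonduvaijenizuef

Rule 1 (nasal place assimilation): /m/ precedes the alveolar consonant /d/, so it assimilates in place to [n]. /tomdufaijenisuev/ → tondufaijenisuev.
Rule 2 (stop-cluster a-epenthesis): no segment meets the environment; /tondufaijenisuev/ is unchanged.
Rule 3 (intervocalic voicing): /f/ is a voiceless obstruent between vowels /u/ and /a/, so it voices to [v]. /s/ is a voiceless obstruent between vowels /i/ and /u/, so it voices to [z]. /tondufaijenisuev/ → tonduvaijenizuev.
Rule 4 (final devoicing): /v/ is a voiced obstruent in word-final position, so it devoices to [f]. /tonduvaijenizuev/ → tonduvaijenizuef.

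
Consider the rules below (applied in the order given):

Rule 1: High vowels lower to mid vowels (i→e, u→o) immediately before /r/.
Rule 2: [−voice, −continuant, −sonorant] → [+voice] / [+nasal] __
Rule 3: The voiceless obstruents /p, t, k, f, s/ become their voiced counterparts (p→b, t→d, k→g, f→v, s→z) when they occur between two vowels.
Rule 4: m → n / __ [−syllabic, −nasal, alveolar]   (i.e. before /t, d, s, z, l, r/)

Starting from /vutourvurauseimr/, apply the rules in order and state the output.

Rule 1 (pre-rhotic lowering): /u/ is a high vowel immediately before /r/, so it lowers to [o]. /u/ is a high vowel immediately before /r/, so it lowers to [o]. /vutourvurauseimr/ → vutoorvorauseimr.
Rule 2 (post-nasal voicing): no segment meets the environment; /vutoorvorauseimr/ is unchanged.
Rule 3 (intervocalic voicing): /t/ is a voiceless obstruent between vowels /u/ and /o/, so it voices to [d]. /s/ is a voiceless obstruent between vowels /u/ and /e/, so it voices to [z]. /vutoorvorauseimr/ → vudoorvorauzeimr.
Rule 4 (nasal place assimilation): /m/ precedes the alveolar consonant /r/, so it assimilates in place to [n]. /vudoorvorauzeimr/ → vudoorvorauzeinr.

vudoorvorauzeinr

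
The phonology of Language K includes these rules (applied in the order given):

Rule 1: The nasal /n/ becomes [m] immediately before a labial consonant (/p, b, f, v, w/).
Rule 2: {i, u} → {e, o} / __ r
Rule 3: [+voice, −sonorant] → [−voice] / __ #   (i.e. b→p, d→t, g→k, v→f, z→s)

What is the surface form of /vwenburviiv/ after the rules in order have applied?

vwemborviif

Rule 1 (nasal place assimilation): /n/ precedes the labial consonant /b/, so it assimilates in place to [m]. /vwenburviiv/ → vwemburviiv.
Rule 2 (pre-rhotic lowering): /u/ is a high vowel immediately before /r/, so it lowers to [o]. /vwemburviiv/ → vwemborviiv.
Rule 3 (final devoicing): /v/ is a voiced obstruent in word-final position, so it devoices to [f]. /vwemborviiv/ → vwemborviif.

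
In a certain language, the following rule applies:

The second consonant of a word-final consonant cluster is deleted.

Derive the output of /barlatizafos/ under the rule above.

barlatizafos

No segment of /barlatizafos/ meets the structural description of the rule, so the form surfaces unchanged.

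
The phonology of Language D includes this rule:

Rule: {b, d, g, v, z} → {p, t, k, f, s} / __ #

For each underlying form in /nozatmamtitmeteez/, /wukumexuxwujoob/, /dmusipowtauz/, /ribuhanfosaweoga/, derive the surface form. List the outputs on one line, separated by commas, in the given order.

/nozatmamtitmeteez/: /z/ is a voiced obstruent in word-final position, so it devoices to [s]. → [nozatmamtitmetees].
/wukumexuxwujoob/: /b/ is a voiced obstruent in word-final position, so it devoices to [p]. → [wukumexuxwujoop].
/dmusipowtauz/: /z/ is a voiced obstruent in word-final position, so it devoices to [s]. → [dmusipowtaus].
/ribuhanfosaweoga/: the rule's environment is not met; surfaces unchanged as [ribuhanfosaweoga].

nozatmamtitmetees, wukumexuxwujoop, dmusipowtaus, ribuhanfosaweoga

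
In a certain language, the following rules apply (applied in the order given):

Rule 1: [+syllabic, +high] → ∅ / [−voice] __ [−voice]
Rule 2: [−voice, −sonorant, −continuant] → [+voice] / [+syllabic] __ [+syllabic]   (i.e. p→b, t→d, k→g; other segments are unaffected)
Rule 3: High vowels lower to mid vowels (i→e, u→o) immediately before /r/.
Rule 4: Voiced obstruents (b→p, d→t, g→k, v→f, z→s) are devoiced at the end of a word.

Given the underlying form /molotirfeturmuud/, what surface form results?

moloderfedormuut

Rule 1 (high vowel syncope): no segment meets the environment; /molotirfeturmuud/ is unchanged.
Rule 2 (intervocalic voicing): /t/ is a voiceless stop between vowels /o/ and /i/, so it voices to [d]. /t/ is a voiceless stop between vowels /e/ and /u/, so it voices to [d]. /molotirfeturmuud/ → molodirfedurmuud.
Rule 3 (pre-rhotic lowering): /i/ is a high vowel immediately before /r/, so it lowers to [e]. /u/ is a high vowel immediately before /r/, so it lowers to [o]. /molodirfedurmuud/ → moloderfedormuud.
Rule 4 (final devoicing): /d/ is a voiced obstruent in word-final position, so it devoices to [t]. /moloderfedormuud/ → moloderfedormuut.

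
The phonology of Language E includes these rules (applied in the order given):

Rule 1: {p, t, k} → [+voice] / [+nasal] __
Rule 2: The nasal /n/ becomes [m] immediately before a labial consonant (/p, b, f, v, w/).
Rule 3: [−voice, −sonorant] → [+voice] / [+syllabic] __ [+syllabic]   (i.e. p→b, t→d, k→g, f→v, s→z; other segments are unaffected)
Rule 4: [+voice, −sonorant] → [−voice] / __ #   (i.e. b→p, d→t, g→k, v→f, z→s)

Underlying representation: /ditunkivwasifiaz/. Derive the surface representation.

Rule 1 (post-nasal voicing): /k/ is a voiceless stop immediately after the nasal /n/, so it voices to [g]. /ditunkivwasifiaz/ → ditungivwasifiaz.
Rule 2 (nasal place assimilation): no segment meets the environment; /ditungivwasifiaz/ is unchanged.
Rule 3 (intervocalic voicing): /t/ is a voiceless obstruent between vowels /i/ and /u/, so it voices to [d]. /s/ is a voiceless obstruent between vowels /a/ and /i/, so it voices to [z]. /f/ is a voiceless obstruent between vowels /i/ and /i/, so it voices to [v]. /ditungivwasifiaz/ → didungivwaziviaz.
Rule 4 (final devoicing): /z/ is a voiced obstruent in word-final position, so it devoices to [s]. /didungivwaziviaz/ → didungivwazivias.

didungivwazivias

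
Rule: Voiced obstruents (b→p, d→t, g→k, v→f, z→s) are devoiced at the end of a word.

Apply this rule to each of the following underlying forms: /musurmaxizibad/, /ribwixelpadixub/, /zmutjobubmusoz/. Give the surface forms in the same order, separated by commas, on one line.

musurmaxizibat, ribwixelpadixup, zmutjobubmusos

/musurmaxizibad/: /d/ is a voiced obstruent in word-final position, so it devoices to [t]. → [musurmaxizibat].
/ribwixelpadixub/: /b/ is a voiced obstruent in word-final position, so it devoices to [p]. → [ribwixelpadixup].
/zmutjobubmusoz/: /z/ is a voiced obstruent in word-final position, so it devoices to [s]. → [zmutjobubmusos].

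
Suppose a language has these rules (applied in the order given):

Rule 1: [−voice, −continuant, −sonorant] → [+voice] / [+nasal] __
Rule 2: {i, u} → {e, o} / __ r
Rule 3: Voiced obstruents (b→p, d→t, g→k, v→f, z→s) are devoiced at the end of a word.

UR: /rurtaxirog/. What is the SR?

rortaxerok

Rule 1 (post-nasal voicing): no segment meets the environment; /rurtaxirog/ is unchanged.
Rule 2 (pre-rhotic lowering): /u/ is a high vowel immediately before /r/, so it lowers to [o]. /i/ is a high vowel immediately before /r/, so it lowers to [e]. /rurtaxirog/ → rortaxerog.
Rule 3 (final devoicing): /g/ is a voiced obstruent in word-final position, so it devoices to [k]. /rortaxerog/ → rortaxerok.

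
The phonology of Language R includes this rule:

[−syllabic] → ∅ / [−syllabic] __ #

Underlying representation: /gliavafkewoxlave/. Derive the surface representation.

gliavafkewoxlave

No segment of /gliavafkewoxlave/ meets the structural description of the rule, so the form surfaces unchanged.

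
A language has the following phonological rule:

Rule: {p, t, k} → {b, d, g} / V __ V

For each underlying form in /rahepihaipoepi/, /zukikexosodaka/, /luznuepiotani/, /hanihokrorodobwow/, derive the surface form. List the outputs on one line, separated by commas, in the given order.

/rahepihaipoepi/: /p/ is a voiceless stop between vowels /e/ and /i/, so it voices to [b]. /p/ is a voiceless stop between vowels /i/ and /o/, so it voices to [b]. /p/ is a voiceless stop between vowels /e/ and /i/, so it voices to [b]. → [rahebihaiboebi].
/zukikexosodaka/: /k/ is a voiceless stop between vowels /u/ and /i/, so it voices to [g]. /k/ is a voiceless stop between vowels /i/ and /e/, so it voices to [g]. /k/ is a voiceless stop between vowels /a/ and /a/, so it voices to [g]. → [zugigexosodaga].
/luznuepiotani/: /p/ is a voiceless stop between vowels /e/ and /i/, so it voices to [b]. /t/ is a voiceless stop between vowels /o/ and /a/, so it voices to [d]. → [luznuebiodani].
/hanihokrorodobwow/: the rule's environment is not met; surfaces unchanged as [hanihokrorodobwow].

rahebihaiboebi, zugigexosodaga, luznuebiodani, hanihokrorodobwow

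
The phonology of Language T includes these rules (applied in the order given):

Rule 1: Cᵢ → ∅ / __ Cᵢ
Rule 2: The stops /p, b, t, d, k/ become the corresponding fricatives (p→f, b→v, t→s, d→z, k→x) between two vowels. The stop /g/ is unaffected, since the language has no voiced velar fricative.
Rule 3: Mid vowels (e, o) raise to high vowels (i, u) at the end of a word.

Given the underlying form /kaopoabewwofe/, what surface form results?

Rule 1 (degemination): /ww/ is a geminate; the first /w/ deletes. /kaopoabewwofe/ → kaopoabewofe.
Rule 2 (intervocalic spirantization): /p/ is a stop between vowels /o/ and /o/, so it spirantizes to the fricative [f]. /b/ is a stop between vowels /a/ and /e/, so it spirantizes to the fricative [v]. /kaopoabewofe/ → kaofoavewofe.
Rule 3 (final vowel raising): /e/ is a mid vowel in word-final position, so it raises to [i]. /kaofoavewofe/ → kaofoavewofi.

kaofoavewofi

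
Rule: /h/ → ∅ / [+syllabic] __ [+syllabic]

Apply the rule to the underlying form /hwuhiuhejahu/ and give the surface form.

/h/ occurs between vowels /u/ and /i/, so it deletes.
/h/ occurs between vowels /u/ and /e/, so it deletes.
/h/ occurs between vowels /a/ and /u/, so it deletes.
Surface form: [hwuiuejau].

hwuiuejau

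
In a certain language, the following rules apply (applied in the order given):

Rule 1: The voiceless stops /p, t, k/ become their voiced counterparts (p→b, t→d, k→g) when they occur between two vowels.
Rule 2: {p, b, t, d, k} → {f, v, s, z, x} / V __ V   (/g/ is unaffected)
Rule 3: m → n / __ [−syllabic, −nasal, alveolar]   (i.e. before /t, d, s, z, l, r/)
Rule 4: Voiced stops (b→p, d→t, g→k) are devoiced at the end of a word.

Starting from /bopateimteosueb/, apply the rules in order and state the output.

bovazeinteosuep

Rule 1 (intervocalic voicing): /p/ is a voiceless stop between vowels /o/ and /a/, so it voices to [b]. /t/ is a voiceless stop between vowels /a/ and /e/, so it voices to [d]. /bopateimteosueb/ → bobadeimteosueb.
Rule 2 (intervocalic spirantization): /b/ is a stop between vowels /o/ and /a/, so it spirantizes to the fricative [v]. /d/ is a stop between vowels /a/ and /e/, so it spirantizes to the fricative [z]. /bobadeimteosueb/ → bovazeimteosueb.
Rule 3 (nasal place assimilation): /m/ precedes the alveolar consonant /t/, so it assimilates in place to [n]. /bovazeimteosueb/ → bovazeinteosueb.
Rule 4 (final devoicing): /b/ is a voiced stop in word-final position, so it devoices to [p]. /bovazeinteosueb/ → bovazeinteosuep.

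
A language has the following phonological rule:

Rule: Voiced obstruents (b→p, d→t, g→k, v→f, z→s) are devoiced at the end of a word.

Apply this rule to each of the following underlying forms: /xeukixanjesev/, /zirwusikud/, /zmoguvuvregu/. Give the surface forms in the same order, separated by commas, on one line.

/xeukixanjesev/: /v/ is a voiced obstruent in word-final position, so it devoices to [f]. → [xeukixanjesef].
/zirwusikud/: /d/ is a voiced obstruent in word-final position, so it devoices to [t]. → [zirwusikut].
/zmoguvuvregu/: the rule's environment is not met; surfaces unchanged as [zmoguvuvregu].

xeukixanjesef, zirwusikut, zmoguvuvregu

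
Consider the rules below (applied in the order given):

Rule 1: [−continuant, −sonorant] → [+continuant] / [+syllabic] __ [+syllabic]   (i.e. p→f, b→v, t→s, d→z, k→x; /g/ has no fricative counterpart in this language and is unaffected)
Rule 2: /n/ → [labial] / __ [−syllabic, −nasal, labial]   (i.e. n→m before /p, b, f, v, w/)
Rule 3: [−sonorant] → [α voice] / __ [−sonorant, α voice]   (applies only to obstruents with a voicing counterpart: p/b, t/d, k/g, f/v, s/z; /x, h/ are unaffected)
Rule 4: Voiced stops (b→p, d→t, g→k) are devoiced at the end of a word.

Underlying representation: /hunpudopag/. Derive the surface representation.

humpuzofak

Rule 1 (intervocalic spirantization): /d/ is a stop between vowels /u/ and /o/, so it spirantizes to the fricative [z]. /p/ is a stop between vowels /o/ and /a/, so it spirantizes to the fricative [f]. /hunpudopag/ → hunpuzofag.
Rule 2 (nasal place assimilation): /n/ precedes the labial consonant /p/, so it assimilates in place to [m]. /hunpuzofag/ → humpuzofag.
Rule 3 (regressive voicing assimilation): no segment meets the environment; /humpuzofag/ is unchanged.
Rule 4 (final devoicing): /g/ is a voiced stop in word-final position, so it devoices to [k]. /humpuzofag/ → humpuzofak.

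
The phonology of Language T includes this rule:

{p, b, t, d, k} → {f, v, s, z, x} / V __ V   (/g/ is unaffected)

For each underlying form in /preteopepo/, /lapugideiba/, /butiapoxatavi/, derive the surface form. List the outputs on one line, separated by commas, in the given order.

/preteopepo/: /t/ is a stop between vowels /e/ and /e/, so it spirantizes to the fricative [s]. /p/ is a stop between vowels /o/ and /e/, so it spirantizes to the fricative [f]. /p/ is a stop between vowels /e/ and /o/, so it spirantizes to the fricative [f]. → [preseofefo].
/lapugideiba/: /p/ is a stop between vowels /a/ and /u/, so it spirantizes to the fricative [f]. /d/ is a stop between vowels /i/ and /e/, so it spirantizes to the fricative [z]. /b/ is a stop between vowels /i/ and /a/, so it spirantizes to the fricative [v]. → [lafugizeiva].
/butiapoxatavi/: /t/ is a stop between vowels /u/ and /i/, so it spirantizes to the fricative [s]. /p/ is a stop between vowels /a/ and /o/, so it spirantizes to the fricative [f]. /t/ is a stop between vowels /a/ and /a/, so it spirantizes to the fricative [s]. → [busiafoxasavi].

preseofefo, lafugizeiva, busiafoxasavi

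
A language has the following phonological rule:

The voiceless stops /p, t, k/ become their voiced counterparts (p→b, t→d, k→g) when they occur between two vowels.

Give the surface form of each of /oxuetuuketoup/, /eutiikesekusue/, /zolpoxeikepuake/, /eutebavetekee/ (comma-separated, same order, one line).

oxueduugedoup, eudiigesegusue, zolpoxeigebuage, eudebavedegee

/oxuetuuketoup/: /t/ is a voiceless stop between vowels /e/ and /u/, so it voices to [d]. /k/ is a voiceless stop between vowels /u/ and /e/, so it voices to [g]. /t/ is a voiceless stop between vowels /e/ and /o/, so it voices to [d]. → [oxueduugedoup].
/eutiikesekusue/: /t/ is a voiceless stop between vowels /u/ and /i/, so it voices to [d]. /k/ is a voiceless stop between vowels /i/ and /e/, so it voices to [g]. /k/ is a voiceless stop between vowels /e/ and /u/, so it voices to [g]. → [eudiigesegusue].
/zolpoxeikepuake/: /k/ is a voiceless stop between vowels /i/ and /e/, so it voices to [g]. /p/ is a voiceless stop between vowels /e/ and /u/, so it voices to [b]. /k/ is a voiceless stop between vowels /a/ and /e/, so it voices to [g]. → [zolpoxeigebuage].
/eutebavetekee/: /t/ is a voiceless stop between vowels /u/ and /e/, so it voices to [d]. /t/ is a voiceless stop between vowels /e/ and /e/, so it voices to [d]. /k/ is a voiceless stop between vowels /e/ and /e/, so it voices to [g]. → [eudebavedegee].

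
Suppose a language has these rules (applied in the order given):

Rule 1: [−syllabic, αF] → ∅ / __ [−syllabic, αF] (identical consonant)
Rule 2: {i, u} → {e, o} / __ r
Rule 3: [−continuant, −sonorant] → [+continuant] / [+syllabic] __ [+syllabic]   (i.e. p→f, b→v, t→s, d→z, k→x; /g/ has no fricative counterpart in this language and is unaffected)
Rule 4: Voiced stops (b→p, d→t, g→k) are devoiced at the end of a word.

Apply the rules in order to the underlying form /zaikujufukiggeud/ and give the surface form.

Rule 1 (degemination): /gg/ is a geminate; the first /g/ deletes. /zaikujufukiggeud/ → zaikujufukigeud.
Rule 2 (pre-rhotic lowering): no segment meets the environment; /zaikujufukigeud/ is unchanged.
Rule 3 (intervocalic spirantization): /k/ is a stop between vowels /i/ and /u/, so it spirantizes to the fricative [x]. /k/ is a stop between vowels /u/ and /i/, so it spirantizes to the fricative [x]. /zaikujufukigeud/ → zaixujufuxigeud.
Rule 4 (final devoicing): /d/ is a voiced stop in word-final position, so it devoices to [t]. /zaixujufuxigeud/ → zaixujufuxigeut.

zaixujufuxigeut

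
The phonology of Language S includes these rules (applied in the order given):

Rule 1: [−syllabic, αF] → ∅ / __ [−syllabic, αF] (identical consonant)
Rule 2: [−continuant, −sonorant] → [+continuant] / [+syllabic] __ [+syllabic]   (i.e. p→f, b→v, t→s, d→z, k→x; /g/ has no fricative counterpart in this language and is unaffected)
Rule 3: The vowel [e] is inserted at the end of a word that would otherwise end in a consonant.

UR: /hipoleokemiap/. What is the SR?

hifoleoxemiape

Rule 1 (degemination): no segment meets the environment; /hipoleokemiap/ is unchanged.
Rule 2 (intervocalic spirantization): /p/ is a stop between vowels /i/ and /o/, so it spirantizes to the fricative [f]. /k/ is a stop between vowels /o/ and /e/, so it spirantizes to the fricative [x]. /hipoleokemiap/ → hifoleoxemiap.
Rule 3 (final e-epenthesis): the form ends in the consonant /p/, so [e] is inserted word-finally. /hifoleoxemiap/ → hifoleoxemiape.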